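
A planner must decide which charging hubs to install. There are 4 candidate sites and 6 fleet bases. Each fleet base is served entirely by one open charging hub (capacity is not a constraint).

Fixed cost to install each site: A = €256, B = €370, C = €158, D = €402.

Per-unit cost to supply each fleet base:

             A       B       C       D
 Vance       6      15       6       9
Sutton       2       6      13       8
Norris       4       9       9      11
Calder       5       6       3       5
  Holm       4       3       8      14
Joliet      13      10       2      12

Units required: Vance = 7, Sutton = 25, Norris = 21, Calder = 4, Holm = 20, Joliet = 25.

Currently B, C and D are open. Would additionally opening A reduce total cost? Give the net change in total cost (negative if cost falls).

Current service cost with {B, C, D}: 503.
Adding A: each fleet base re-picks its cheapest; new service cost 298, saving 205.
Extra fixed cost: 256. Net change = 256 − 205 = 51.
(Totals: 1433 → 1484.)

No — net change +51 (cost rises by 51).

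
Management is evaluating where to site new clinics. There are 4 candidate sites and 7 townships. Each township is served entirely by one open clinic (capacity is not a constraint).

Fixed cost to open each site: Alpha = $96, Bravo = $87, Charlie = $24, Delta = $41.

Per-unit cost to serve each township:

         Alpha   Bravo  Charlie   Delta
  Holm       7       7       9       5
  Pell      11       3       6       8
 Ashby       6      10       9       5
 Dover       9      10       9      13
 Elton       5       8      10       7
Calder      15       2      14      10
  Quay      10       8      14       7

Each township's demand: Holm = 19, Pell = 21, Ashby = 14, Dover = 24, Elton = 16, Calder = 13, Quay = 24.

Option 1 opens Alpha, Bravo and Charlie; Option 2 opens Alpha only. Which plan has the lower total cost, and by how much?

Option 1 is cheaper by 274.

Option 1: {Alpha, Bravo, Charlie}: Holm→Alpha 7·19=133, Pell→Bravo 3·21=63, Ashby→Alpha 6·14=84, Dover→Alpha 9·24=216, Elton→Alpha 5·16=80, Calder→Bravo 2·13=26, Quay→Bravo 8·24=192. Service 794; fixed 207; total 1001.
Option 2: {Alpha}: Holm→Alpha 7·19=133, Pell→Alpha 11·21=231, Ashby→Alpha 6·14=84, Dover→Alpha 9·24=216, Elton→Alpha 5·16=80, Calder→Alpha 15·13=195, Quay→Alpha 10·24=240. Service 1179; fixed 96; total 1275.
Difference: |1001 − 1275| = 274.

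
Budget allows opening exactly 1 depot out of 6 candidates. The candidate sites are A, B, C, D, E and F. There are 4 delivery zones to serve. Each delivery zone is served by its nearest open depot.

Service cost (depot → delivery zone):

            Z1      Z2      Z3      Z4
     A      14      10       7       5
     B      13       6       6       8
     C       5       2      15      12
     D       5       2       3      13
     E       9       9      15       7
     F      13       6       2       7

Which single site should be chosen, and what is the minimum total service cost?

Choose D only; total service cost 23.

With exactly 1 open, each delivery zone uses its cheapest among the chosen.
{D}: Z1→D 5, Z2→D 2, Z3→D 3, Z4→D 13. Service cost 23.
{F}: service cost 28
{B}: service cost 33
Among all 6 size-1 choices, {D} is lowest.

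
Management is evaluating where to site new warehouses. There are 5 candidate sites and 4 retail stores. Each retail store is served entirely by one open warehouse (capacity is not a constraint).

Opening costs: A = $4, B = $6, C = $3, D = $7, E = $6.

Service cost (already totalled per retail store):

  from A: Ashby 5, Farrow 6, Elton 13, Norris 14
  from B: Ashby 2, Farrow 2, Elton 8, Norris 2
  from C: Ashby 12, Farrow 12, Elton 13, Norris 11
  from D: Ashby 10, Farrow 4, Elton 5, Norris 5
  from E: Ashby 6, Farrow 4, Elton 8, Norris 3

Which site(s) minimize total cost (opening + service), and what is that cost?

For any fixed open set, each retail store goes to its cheapest open site; total = fixed + service.
{B}: Ashby→B 2, Farrow→B 2, Elton→B 8, Norris→B 2. Service 14; fixed 6; total 20.
{B, C}: service 14 + fixed 9 = 23
{A, B}: Ashby→B 2, Farrow→B 2, Elton→B 8, Norris→B 2. Service 14; fixed 10; total 24.
{A, B, C, D, E}: service 11 + fixed 26 = 37
No other subset beats 20.

Open B only; minimum total cost 20.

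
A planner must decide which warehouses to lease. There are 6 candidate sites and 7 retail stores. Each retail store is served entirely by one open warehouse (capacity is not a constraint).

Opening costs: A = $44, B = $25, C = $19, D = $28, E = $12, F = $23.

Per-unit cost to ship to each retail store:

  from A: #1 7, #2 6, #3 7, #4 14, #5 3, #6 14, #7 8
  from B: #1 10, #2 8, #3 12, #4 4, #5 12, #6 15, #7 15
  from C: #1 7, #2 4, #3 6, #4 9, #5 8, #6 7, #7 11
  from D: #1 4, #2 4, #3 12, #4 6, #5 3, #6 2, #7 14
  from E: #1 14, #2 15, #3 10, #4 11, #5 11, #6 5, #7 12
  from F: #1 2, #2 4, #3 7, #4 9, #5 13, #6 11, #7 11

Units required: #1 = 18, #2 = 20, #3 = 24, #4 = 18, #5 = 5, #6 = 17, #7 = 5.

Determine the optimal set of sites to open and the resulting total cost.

Open B, C, D and F; minimum total cost 531.

For any fixed open set, each retail store goes to its cheapest open site; total = fixed + service.
{B, C, D, F}: #1→F 2·18=36, #2→C 4·20=80, #3→C 6·24=144, #4→B 4·18=72, #5→D 3·5=15, #6→D 2·17=34, #7→C 11·5=55. Service 436; fixed 95; total 531.
{B, D, F}: service 460 + fixed 76 = 536
{C, D, F}: #1→F 2·18=36, #2→C 4·20=80, #3→C 6·24=144, #4→D 6·18=108, #5→D 3·5=15, #6→D 2·17=34, #7→C 11·5=55. Service 472; fixed 70; total 542.
{A, B, C, D, E, F}: #1→F 2·18=36, #2→C 4·20=80, #3→C 6·24=144, #4→B 4·18=72, #5→A 3·5=15, #6→D 2·17=34, #7→A 8·5=40. Service 421; fixed 151; total 572.
No other subset beats 531.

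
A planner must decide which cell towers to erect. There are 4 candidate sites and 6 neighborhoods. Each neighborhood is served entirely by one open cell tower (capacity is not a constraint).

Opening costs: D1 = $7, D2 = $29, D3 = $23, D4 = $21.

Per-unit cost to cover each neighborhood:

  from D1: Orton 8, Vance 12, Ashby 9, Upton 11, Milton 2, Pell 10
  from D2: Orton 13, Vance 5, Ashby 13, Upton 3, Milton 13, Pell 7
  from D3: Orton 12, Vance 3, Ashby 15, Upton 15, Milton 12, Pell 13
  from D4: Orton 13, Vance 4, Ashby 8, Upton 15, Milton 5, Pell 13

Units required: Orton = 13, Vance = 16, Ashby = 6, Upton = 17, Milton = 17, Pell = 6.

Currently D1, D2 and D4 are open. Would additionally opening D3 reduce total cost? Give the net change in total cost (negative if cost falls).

No — net change +7 (cost rises by 7).

Current service cost with {D1, D2, D4}: 343.
Adding D3: each neighborhood re-picks its cheapest; new service cost 327, saving 16.
Extra fixed cost: 23. Net change = 23 − 16 = 7.
(Totals: 400 → 407.)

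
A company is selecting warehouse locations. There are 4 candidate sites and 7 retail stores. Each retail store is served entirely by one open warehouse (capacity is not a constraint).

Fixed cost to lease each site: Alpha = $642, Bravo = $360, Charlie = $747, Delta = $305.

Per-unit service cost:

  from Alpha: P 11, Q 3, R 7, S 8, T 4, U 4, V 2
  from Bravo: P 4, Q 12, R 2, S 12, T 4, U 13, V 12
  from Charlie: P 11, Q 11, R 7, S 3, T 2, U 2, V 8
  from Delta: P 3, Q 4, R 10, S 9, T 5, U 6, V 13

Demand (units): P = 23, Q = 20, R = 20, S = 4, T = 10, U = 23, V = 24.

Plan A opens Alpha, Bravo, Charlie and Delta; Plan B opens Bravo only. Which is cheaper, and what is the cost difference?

Plan A: {Alpha, Bravo, Charlie, Delta}: P→Delta 3·23=69, Q→Alpha 3·20=60, R→Bravo 2·20=40, S→Charlie 3·4=12, T→Charlie 2·10=20, U→Charlie 2·23=46, V→Alpha 2·24=48. Service 295; fixed 2054; total 2349.
Plan B: {Bravo}: P→Bravo 4·23=92, Q→Bravo 12·20=240, R→Bravo 2·20=40, S→Bravo 12·4=48, T→Bravo 4·10=40, U→Bravo 13·23=299, V→Bravo 12·24=288. Service 1047; fixed 360; total 1407.
Difference: |2349 − 1407| = 942.

Plan B is cheaper by 942.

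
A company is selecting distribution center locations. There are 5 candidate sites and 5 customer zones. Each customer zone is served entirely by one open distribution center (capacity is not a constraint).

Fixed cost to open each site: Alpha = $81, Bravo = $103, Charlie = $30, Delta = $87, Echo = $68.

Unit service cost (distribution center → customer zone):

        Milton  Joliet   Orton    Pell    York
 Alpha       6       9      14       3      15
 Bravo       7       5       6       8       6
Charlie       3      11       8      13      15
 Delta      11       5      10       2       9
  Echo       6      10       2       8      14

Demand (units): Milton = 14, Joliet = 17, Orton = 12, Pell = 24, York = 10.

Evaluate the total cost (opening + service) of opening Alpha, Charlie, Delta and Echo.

Each customer zone is assigned to its cheapest site among the open ones.
{Alpha, Charlie, Delta, Echo}: Milton→Charlie 3·14=42, Joliet→Delta 5·17=85, Orton→Echo 2·12=24, Pell→Delta 2·24=48, York→Delta 9·10=90. Service 289; fixed 266; total 555.

Total cost: 555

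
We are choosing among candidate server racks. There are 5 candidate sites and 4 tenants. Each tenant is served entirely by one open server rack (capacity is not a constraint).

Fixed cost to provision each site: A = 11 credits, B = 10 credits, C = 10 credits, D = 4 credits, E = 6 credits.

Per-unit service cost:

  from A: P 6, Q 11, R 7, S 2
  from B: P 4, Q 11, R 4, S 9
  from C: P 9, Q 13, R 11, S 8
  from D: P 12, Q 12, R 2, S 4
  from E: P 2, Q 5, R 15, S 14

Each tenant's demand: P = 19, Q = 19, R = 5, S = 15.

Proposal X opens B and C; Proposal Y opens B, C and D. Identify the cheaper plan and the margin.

Proposal X: {B, C}: P→B 4·19=76, Q→B 11·19=209, R→B 4·5=20, S→C 8·15=120. Service 425; fixed 20; total 445.
Proposal Y: {B, C, D}: P→B 4·19=76, Q→B 11·19=209, R→D 2·5=10, S→D 4·15=60. Service 355; fixed 24; total 379.
Difference: |445 − 379| = 66.

Proposal Y is cheaper by 66.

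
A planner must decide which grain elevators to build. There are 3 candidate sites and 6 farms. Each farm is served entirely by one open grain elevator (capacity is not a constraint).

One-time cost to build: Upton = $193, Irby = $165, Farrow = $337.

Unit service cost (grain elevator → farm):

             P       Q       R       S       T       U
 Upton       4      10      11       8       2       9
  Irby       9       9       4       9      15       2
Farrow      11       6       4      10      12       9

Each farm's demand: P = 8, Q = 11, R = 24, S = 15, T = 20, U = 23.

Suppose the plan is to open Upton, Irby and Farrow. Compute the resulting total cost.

Total cost: 1095

Each farm is assigned to its cheapest site among the open ones.
{Upton, Irby, Farrow}: P→Upton 4·8=32, Q→Farrow 6·11=66, R→Irby 4·24=96, S→Upton 8·15=120, T→Upton 2·20=40, U→Irby 2·23=46. Service 400; fixed 695; total 1095.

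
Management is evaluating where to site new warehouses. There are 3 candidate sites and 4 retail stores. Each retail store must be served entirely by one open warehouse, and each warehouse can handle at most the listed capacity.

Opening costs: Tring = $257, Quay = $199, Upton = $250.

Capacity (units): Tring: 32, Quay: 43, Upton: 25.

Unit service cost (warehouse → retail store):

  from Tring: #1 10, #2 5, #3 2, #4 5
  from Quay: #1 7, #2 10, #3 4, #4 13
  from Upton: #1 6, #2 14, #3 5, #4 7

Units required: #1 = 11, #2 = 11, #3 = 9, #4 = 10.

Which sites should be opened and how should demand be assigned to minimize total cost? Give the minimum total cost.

Minimum total cost: 552

Open {Quay}: #1→Quay 7·11=77, #2→Quay 10·11=110, #3→Quay 4·9=36, #4→Quay 13·10=130.
Loads: Quay carries 41/43. Service 353; fixed 199; total 552.
Next best feasible plan costs 656.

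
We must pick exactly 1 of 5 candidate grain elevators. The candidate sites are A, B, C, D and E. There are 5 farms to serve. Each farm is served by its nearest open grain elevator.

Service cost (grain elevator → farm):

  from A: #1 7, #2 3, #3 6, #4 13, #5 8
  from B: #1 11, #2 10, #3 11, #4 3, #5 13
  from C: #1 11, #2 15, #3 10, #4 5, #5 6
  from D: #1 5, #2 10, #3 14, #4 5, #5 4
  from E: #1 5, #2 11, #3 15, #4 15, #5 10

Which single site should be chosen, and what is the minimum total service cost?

Choose A only; total service cost 37.

With exactly 1 open, each farm uses its cheapest among the chosen.
{A}: #1→A 7, #2→A 3, #3→A 6, #4→A 13, #5→A 8. Service cost 37.
{D}: service cost 38
{C}: service cost 47
Among all 5 size-1 choices, {A} is lowest.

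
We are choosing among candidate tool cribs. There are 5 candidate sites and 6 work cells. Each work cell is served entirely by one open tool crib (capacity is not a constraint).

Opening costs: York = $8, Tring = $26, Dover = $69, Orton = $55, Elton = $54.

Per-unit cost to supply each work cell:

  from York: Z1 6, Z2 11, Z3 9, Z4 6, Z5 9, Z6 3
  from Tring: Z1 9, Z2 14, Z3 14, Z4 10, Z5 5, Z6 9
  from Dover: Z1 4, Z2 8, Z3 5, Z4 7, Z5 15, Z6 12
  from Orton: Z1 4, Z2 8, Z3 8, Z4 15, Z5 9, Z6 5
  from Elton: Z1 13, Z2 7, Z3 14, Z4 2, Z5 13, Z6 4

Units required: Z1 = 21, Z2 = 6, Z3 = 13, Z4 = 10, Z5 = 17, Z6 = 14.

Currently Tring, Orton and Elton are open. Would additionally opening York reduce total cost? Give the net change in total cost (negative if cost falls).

Current service cost with {Tring, Orton, Elton}: 391.
Adding York: each work cell re-picks its cheapest; new service cost 377, saving 14.
Extra fixed cost: 8. Net change = 8 − 14 = -6.
(Totals: 526 → 520.)

Yes — net change −6 (cost falls by 6).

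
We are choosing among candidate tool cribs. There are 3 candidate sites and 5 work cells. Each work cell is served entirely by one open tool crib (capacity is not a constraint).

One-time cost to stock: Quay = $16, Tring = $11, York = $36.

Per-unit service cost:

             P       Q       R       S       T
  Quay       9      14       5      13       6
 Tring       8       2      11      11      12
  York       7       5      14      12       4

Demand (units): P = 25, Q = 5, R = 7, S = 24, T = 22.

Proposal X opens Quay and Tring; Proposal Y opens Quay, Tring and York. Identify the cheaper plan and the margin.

Proposal X: {Quay, Tring}: P→Tring 8·25=200, Q→Tring 2·5=10, R→Quay 5·7=35, S→Tring 11·24=264, T→Quay 6·22=132. Service 641; fixed 27; total 668.
Proposal Y: {Quay, Tring, York}: P→York 7·25=175, Q→Tring 2·5=10, R→Quay 5·7=35, S→Tring 11·24=264, T→York 4·22=88. Service 572; fixed 63; total 635.
Difference: |668 − 635| = 33.

Proposal Y is cheaper by 33.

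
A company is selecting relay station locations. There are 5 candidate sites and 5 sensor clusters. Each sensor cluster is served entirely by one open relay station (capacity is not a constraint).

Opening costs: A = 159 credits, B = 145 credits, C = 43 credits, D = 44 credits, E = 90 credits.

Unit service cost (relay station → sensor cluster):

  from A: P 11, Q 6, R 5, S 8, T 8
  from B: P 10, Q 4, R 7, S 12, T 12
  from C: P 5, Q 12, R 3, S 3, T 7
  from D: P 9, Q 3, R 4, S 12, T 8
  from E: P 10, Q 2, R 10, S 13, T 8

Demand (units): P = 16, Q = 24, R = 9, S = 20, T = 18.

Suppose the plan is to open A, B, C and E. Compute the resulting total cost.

Each sensor cluster is assigned to its cheapest site among the open ones.
{A, B, C, E}: P→C 5·16=80, Q→E 2·24=48, R→C 3·9=27, S→C 3·20=60, T→C 7·18=126. Service 341; fixed 437; total 778.

Total cost: 778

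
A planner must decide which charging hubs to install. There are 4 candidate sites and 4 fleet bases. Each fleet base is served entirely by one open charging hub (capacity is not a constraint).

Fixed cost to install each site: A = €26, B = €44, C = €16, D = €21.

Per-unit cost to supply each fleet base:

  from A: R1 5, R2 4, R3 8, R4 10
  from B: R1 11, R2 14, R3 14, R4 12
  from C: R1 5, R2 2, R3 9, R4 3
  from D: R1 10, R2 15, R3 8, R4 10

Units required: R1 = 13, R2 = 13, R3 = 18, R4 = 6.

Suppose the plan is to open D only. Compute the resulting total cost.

Each fleet base is assigned to its cheapest site among the open ones.
{D}: R1→D 10·13=130, R2→D 15·13=195, R3→D 8·18=144, R4→D 10·6=60. Service 529; fixed 21; total 550.

Total cost: 550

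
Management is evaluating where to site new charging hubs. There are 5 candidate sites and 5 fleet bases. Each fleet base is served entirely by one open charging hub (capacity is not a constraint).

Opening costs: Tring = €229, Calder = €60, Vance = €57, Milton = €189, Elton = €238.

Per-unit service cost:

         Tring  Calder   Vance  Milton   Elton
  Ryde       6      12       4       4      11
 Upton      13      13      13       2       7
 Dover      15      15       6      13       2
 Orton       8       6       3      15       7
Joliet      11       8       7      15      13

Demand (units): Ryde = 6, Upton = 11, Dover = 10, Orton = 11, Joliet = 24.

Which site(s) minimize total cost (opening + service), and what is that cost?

Open Vance only; minimum total cost 485.

For any fixed open set, each fleet base goes to its cheapest open site; total = fixed + service.
{Vance}: Ryde→Vance 4·6=24, Upton→Vance 13·11=143, Dover→Vance 6·10=60, Orton→Vance 3·11=33, Joliet→Vance 7·24=168. Service 428; fixed 57; total 485.
{Calder, Vance}: Ryde→Vance 4·6=24, Upton→Calder 13·11=143, Dover→Vance 6·10=60, Orton→Vance 3·11=33, Joliet→Vance 7·24=168. Service 428; fixed 117; total 545.
{Vance, Milton}: service 307 + fixed 246 = 553
{Tring, Calder, Vance, Milton, Elton}: service 267 + fixed 773 = 1040
No other subset beats 485.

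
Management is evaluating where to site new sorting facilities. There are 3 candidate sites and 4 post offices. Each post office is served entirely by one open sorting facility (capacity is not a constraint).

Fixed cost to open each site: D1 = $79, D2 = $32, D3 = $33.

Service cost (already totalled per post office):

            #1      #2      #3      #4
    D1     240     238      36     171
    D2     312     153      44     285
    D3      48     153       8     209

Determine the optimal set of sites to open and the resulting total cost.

For any fixed open set, each post office goes to its cheapest open site; total = fixed + service.
{D3}: #1→D3 48, #2→D3 153, #3→D3 8, #4→D3 209. Service 418; fixed 33; total 451.
{D2, D3}: service 418 + fixed 65 = 483
{D1, D3}: service 380 + fixed 112 = 492
{D1, D2, D3}: service 380 + fixed 144 = 524
No other subset beats 451.

Open D3 only; minimum total cost 451.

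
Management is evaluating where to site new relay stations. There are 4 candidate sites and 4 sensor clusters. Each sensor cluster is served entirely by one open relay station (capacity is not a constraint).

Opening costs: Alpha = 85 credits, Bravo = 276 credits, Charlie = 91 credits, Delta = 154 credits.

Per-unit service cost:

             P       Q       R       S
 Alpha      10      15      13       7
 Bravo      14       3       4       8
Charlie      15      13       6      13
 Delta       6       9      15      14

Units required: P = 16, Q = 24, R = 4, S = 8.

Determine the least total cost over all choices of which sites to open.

For any fixed open set, each sensor cluster goes to its cheapest open site; total = fixed + service.
{Delta}: P→Delta 6·16=96, Q→Delta 9·24=216, R→Delta 15·4=60, S→Delta 14·8=112. Service 484; fixed 154; total 638.
{Bravo}: service 376 + fixed 276 = 652
{Alpha, Delta}: service 420 + fixed 239 = 659
{Alpha, Bravo, Charlie, Delta}: service 240 + fixed 606 = 846
No other subset beats 638.

Minimum total cost: 638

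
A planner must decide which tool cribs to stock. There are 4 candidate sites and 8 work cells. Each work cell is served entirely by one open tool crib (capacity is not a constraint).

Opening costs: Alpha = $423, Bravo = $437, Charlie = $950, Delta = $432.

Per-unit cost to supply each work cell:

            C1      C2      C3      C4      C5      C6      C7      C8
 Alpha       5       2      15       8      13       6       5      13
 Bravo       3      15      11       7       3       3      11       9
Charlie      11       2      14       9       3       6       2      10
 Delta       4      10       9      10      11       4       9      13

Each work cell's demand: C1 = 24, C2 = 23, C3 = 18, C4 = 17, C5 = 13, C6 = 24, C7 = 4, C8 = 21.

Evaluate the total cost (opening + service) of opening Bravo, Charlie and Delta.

Total cost: 2526

Each work cell is assigned to its cheapest site among the open ones.
{Bravo, Charlie, Delta}: C1→Bravo 3·24=72, C2→Charlie 2·23=46, C3→Delta 9·18=162, C4→Bravo 7·17=119, C5→Bravo 3·13=39, C6→Bravo 3·24=72, C7→Charlie 2·4=8, C8→Bravo 9·21=189. Service 707; fixed 1819; total 2526.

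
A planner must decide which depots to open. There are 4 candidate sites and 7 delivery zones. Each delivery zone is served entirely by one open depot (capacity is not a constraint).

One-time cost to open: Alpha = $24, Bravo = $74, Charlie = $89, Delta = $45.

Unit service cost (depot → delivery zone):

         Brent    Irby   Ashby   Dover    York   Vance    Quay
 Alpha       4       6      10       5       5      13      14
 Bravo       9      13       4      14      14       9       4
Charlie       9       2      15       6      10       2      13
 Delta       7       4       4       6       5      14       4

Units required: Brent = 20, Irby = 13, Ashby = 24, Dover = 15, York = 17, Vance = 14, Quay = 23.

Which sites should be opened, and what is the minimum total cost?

For any fixed open set, each delivery zone goes to its cheapest open site; total = fixed + service.
{Alpha, Charlie, Delta}: Brent→Alpha 4·20=80, Irby→Charlie 2·13=26, Ashby→Delta 4·24=96, Dover→Alpha 5·15=75, York→Alpha 5·17=85, Vance→Charlie 2·14=28, Quay→Delta 4·23=92. Service 482; fixed 158; total 640.
{Alpha, Bravo, Charlie}: Brent→Alpha 4·20=80, Irby→Charlie 2·13=26, Ashby→Bravo 4·24=96, Dover→Alpha 5·15=75, York→Alpha 5·17=85, Vance→Charlie 2·14=28, Quay→Bravo 4·23=92. Service 482; fixed 187; total 669.
{Charlie, Delta}: Brent→Delta 7·20=140, Irby→Charlie 2·13=26, Ashby→Delta 4·24=96, Dover→Charlie 6·15=90, York→Delta 5·17=85, Vance→Charlie 2·14=28, Quay→Delta 4·23=92. Service 557; fixed 134; total 691.
{Alpha, Bravo, Charlie, Delta}: Brent→Alpha 4·20=80, Irby→Charlie 2·13=26, Ashby→Bravo 4·24=96, Dover→Alpha 5·15=75, York→Alpha 5·17=85, Vance→Charlie 2·14=28, Quay→Bravo 4·23=92. Service 482; fixed 232; total 714.
No other subset beats 640.

Open Alpha, Charlie and Delta; minimum total cost 640.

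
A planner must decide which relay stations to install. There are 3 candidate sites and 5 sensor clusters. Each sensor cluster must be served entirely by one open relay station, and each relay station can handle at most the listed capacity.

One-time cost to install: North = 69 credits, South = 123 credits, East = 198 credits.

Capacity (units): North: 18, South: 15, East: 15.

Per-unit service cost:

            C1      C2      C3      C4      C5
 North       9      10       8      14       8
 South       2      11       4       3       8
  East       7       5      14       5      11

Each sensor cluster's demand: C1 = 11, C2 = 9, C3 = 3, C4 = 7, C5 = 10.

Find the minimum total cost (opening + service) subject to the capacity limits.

Open {North, South, East}: C1→South 2·11=22, C2→East 5·9=45, C3→South 4·3=12, C4→North 14·7=98, C5→North 8·10=80.
Loads: North carries 17/18, South carries 14/15, East carries 9/15. Service 257; fixed 390; total 647.
Next best feasible plan costs 677.

Minimum total cost: 647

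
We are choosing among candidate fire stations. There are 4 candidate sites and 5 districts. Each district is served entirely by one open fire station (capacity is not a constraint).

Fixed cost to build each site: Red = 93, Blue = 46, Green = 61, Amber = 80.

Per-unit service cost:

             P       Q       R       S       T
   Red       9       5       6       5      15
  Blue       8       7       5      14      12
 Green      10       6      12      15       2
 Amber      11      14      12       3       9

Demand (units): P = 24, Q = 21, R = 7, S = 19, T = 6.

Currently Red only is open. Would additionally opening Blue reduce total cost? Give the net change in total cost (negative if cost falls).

Yes — net change −3 (cost falls by 3).

Current service cost with {Red}: 548.
Adding Blue: each district re-picks its cheapest; new service cost 499, saving 49.
Extra fixed cost: 46. Net change = 46 − 49 = -3.
(Totals: 641 → 638.)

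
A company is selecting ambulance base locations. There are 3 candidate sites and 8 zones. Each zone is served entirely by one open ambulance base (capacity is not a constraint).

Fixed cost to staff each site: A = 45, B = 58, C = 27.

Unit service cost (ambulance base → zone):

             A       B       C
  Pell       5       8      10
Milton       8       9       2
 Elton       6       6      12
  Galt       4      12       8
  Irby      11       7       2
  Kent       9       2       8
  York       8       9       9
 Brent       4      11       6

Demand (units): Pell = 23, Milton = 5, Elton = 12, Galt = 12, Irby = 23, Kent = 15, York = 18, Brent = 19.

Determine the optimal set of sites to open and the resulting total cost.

For any fixed open set, each zone goes to its cheapest open site; total = fixed + service.
{A, B, C}: Pell→A 5·23=115, Milton→C 2·5=10, Elton→A 6·12=72, Galt→A 4·12=48, Irby→C 2·23=46, Kent→B 2·15=30, York→A 8·18=144, Brent→A 4·19=76. Service 541; fixed 130; total 671.
{A, C}: service 631 + fixed 72 = 703
{A, B}: service 686 + fixed 103 = 789
{C}: service 922 + fixed 27 = 949
(All 7 nonempty subsets were checked; A, B and C is lowest.)

Open A, B and C; minimum total cost 671.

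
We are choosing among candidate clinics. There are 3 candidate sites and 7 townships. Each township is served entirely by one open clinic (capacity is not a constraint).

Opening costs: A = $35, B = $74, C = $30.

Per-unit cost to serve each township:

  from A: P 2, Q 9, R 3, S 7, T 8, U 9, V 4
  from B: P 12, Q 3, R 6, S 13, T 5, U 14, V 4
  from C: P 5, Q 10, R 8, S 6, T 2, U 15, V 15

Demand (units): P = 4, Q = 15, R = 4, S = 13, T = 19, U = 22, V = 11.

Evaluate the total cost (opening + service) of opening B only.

Total cost: 807

Each township is assigned to its cheapest site among the open ones.
{B}: P→B 12·4=48, Q→B 3·15=45, R→B 6·4=24, S→B 13·13=169, T→B 5·19=95, U→B 14·22=308, V→B 4·11=44. Service 733; fixed 74; total 807.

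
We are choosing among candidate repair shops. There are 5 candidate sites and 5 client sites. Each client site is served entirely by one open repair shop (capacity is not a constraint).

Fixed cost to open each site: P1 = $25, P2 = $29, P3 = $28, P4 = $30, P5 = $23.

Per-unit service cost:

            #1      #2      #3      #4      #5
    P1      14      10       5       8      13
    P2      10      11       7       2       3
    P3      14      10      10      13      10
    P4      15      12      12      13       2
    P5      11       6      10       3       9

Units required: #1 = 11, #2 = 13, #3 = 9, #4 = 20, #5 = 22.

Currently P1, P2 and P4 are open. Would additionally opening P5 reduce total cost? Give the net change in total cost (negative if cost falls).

Yes — net change −29 (cost falls by 29).

Current service cost with {P1, P2, P4}: 369.
Adding P5: each client site re-picks its cheapest; new service cost 317, saving 52.
Extra fixed cost: 23. Net change = 23 − 52 = -29.
(Totals: 453 → 424.)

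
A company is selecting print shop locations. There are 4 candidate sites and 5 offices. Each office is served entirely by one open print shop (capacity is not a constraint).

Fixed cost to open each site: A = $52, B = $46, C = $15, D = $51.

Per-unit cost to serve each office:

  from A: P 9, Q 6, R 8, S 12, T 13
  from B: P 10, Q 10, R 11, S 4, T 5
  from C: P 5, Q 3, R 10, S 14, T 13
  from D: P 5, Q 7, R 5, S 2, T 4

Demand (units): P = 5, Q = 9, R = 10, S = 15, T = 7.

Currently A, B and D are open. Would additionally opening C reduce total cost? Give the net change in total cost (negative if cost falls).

Current service cost with {A, B, D}: 187.
Adding C: each office re-picks its cheapest; new service cost 160, saving 27.
Extra fixed cost: 15. Net change = 15 − 27 = -12.
(Totals: 336 → 324.)

Yes — net change −12 (cost falls by 12).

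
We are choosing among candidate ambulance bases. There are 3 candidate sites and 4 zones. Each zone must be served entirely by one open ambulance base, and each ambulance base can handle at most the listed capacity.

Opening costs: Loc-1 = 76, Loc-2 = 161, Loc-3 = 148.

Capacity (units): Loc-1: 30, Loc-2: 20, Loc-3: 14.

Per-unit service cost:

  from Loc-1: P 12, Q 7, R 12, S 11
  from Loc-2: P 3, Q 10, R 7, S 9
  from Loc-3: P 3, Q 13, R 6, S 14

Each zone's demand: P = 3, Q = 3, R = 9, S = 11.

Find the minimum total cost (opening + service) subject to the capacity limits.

Minimum total cost: 362

Open {Loc-1}: P→Loc-1 12·3=36, Q→Loc-1 7·3=21, R→Loc-1 12·9=108, S→Loc-1 11·11=121.
Loads: Loc-1 carries 26/30. Service 286; fixed 76; total 362.
Next best feasible plan costs 429.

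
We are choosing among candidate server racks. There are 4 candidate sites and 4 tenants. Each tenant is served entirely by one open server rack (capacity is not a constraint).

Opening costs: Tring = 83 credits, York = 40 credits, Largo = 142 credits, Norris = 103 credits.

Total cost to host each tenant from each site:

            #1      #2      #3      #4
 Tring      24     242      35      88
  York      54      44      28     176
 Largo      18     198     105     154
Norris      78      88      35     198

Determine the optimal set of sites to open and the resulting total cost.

Open Tring and York; minimum total cost 307.

For any fixed open set, each tenant goes to its cheapest open site; total = fixed + service.
{Tring, York}: #1→Tring 24, #2→York 44, #3→York 28, #4→Tring 88. Service 184; fixed 123; total 307.
{York}: #1→York 54, #2→York 44, #3→York 28, #4→York 176. Service 302; fixed 40; total 342.
{Tring, York, Norris}: #1→Tring 24, #2→York 44, #3→York 28, #4→Tring 88. Service 184; fixed 226; total 410.
{Tring, York, Largo, Norris}: service 178 + fixed 368 = 546
No other subset beats 307.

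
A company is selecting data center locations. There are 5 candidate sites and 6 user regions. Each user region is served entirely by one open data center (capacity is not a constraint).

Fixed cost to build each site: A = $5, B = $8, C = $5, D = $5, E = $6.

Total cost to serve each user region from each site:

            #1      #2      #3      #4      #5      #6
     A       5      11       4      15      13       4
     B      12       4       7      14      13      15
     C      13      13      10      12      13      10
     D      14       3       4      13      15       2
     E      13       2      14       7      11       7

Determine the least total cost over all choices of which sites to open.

Minimum total cost: 44

For any fixed open set, each user region goes to its cheapest open site; total = fixed + service.
{A, E}: #1→A 5, #2→E 2, #3→A 4, #4→E 7, #5→E 11, #6→A 4. Service 33; fixed 11; total 44.
{A, D, E}: service 31 + fixed 16 = 47
{A, C, E}: service 33 + fixed 16 = 49
{A, B, C, D, E}: #1→A 5, #2→E 2, #3→A 4, #4→E 7, #5→E 11, #6→D 2. Service 31; fixed 29; total 60.
No other subset beats 44.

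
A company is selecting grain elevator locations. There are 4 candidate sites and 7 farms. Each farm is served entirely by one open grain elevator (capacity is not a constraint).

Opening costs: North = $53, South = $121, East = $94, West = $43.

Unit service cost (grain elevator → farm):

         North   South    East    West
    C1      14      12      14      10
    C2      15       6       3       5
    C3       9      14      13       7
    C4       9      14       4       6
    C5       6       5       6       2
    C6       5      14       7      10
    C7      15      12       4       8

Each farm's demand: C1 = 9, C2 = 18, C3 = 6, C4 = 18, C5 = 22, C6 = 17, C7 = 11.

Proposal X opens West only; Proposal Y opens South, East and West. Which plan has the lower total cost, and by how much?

Proposal X is cheaper by 48.

Proposal X: {West}: C1→West 10·9=90, C2→West 5·18=90, C3→West 7·6=42, C4→West 6·18=108, C5→West 2·22=44, C6→West 10·17=170, C7→West 8·11=88. Service 632; fixed 43; total 675.
Proposal Y: {South, East, West}: C1→West 10·9=90, C2→East 3·18=54, C3→West 7·6=42, C4→East 4·18=72, C5→West 2·22=44, C6→East 7·17=119, C7→East 4·11=44. Service 465; fixed 258; total 723.
Difference: |675 − 723| = 48.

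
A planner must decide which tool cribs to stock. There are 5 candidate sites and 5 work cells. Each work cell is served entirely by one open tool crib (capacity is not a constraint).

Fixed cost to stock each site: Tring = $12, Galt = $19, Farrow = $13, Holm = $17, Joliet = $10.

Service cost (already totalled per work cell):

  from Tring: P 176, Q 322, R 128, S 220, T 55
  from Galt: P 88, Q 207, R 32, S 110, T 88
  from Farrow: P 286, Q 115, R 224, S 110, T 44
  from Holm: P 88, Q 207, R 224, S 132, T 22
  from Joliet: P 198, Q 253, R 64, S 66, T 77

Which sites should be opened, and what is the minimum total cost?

Open Galt, Farrow, Holm and Joliet; minimum total cost 382.

For any fixed open set, each work cell goes to its cheapest open site; total = fixed + service.
{Galt, Farrow, Holm, Joliet}: P→Galt 88, Q→Farrow 115, R→Galt 32, S→Joliet 66, T→Holm 22. Service 323; fixed 59; total 382.
{Galt, Farrow, Joliet}: P→Galt 88, Q→Farrow 115, R→Galt 32, S→Joliet 66, T→Farrow 44. Service 345; fixed 42; total 387.
{Tring, Galt, Farrow, Holm, Joliet}: P→Galt 88, Q→Farrow 115, R→Galt 32, S→Joliet 66, T→Holm 22. Service 323; fixed 71; total 394.
{Joliet}: P→Joliet 198, Q→Joliet 253, R→Joliet 64, S→Joliet 66, T→Joliet 77. Service 658; fixed 10; total 668.
No other subset beats 382.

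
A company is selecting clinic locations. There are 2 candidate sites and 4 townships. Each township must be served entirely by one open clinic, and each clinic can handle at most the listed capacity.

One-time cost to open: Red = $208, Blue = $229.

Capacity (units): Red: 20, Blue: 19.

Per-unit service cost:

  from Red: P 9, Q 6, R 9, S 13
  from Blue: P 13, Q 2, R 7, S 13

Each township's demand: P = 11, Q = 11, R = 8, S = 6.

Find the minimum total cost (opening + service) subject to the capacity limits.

Open {Red, Blue}: P→Red 9·11=99, Q→Blue 2·11=22, R→Blue 7·8=56, S→Red 13·6=78.
Loads: Red carries 17/20, Blue carries 19/19. Service 255; fixed 437; total 692.
Next best feasible plan costs 708.

Minimum total cost: 692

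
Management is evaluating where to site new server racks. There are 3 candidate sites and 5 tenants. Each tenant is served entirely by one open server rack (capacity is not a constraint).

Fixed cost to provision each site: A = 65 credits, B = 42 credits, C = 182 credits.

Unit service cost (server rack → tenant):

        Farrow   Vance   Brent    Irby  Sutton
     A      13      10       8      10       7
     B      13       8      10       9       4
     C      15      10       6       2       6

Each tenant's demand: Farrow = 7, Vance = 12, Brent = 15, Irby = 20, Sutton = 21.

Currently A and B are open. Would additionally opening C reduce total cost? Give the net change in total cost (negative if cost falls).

No — net change +12 (cost rises by 12).

Current service cost with {A, B}: 571.
Adding C: each tenant re-picks its cheapest; new service cost 401, saving 170.
Extra fixed cost: 182. Net change = 182 − 170 = 12.
(Totals: 678 → 690.)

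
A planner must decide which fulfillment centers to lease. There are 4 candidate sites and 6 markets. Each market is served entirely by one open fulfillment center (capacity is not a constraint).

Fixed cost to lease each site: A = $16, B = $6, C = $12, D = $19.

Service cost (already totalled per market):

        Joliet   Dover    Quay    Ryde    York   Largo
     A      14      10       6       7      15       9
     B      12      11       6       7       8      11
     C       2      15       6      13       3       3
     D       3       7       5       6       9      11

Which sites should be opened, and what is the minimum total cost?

For any fixed open set, each market goes to its cheapest open site; total = fixed + service.
{B, C}: Joliet→C 2, Dover→B 11, Quay→B 6, Ryde→B 7, York→C 3, Largo→C 3. Service 32; fixed 18; total 50.
{C}: service 42 + fixed 12 = 54
{C, D}: service 26 + fixed 31 = 57
{A, B, C, D}: service 26 + fixed 53 = 79
No other subset beats 50.

Open B and C; minimum total cost 50.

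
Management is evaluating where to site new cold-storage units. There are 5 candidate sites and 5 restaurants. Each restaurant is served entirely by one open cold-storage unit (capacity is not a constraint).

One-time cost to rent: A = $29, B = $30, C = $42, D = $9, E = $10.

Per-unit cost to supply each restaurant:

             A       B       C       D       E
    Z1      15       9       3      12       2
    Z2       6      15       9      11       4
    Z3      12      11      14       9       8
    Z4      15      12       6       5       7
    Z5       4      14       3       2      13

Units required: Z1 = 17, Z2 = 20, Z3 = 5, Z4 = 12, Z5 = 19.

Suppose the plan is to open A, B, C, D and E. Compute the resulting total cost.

Each restaurant is assigned to its cheapest site among the open ones.
{A, B, C, D, E}: Z1→E 2·17=34, Z2→E 4·20=80, Z3→E 8·5=40, Z4→D 5·12=60, Z5→D 2·19=38. Service 252; fixed 120; total 372.

Total cost: 372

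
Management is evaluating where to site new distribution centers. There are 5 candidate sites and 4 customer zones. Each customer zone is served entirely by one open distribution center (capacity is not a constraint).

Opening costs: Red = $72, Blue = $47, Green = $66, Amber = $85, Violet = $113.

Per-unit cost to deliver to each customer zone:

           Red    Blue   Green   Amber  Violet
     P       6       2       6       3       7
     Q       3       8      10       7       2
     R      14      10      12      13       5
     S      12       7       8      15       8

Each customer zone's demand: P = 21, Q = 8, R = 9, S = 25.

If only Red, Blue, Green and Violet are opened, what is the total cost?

Each customer zone is assigned to its cheapest site among the open ones.
{Red, Blue, Green, Violet}: P→Blue 2·21=42, Q→Violet 2·8=16, R→Violet 5·9=45, S→Blue 7·25=175. Service 278; fixed 298; total 576.

Total cost: 576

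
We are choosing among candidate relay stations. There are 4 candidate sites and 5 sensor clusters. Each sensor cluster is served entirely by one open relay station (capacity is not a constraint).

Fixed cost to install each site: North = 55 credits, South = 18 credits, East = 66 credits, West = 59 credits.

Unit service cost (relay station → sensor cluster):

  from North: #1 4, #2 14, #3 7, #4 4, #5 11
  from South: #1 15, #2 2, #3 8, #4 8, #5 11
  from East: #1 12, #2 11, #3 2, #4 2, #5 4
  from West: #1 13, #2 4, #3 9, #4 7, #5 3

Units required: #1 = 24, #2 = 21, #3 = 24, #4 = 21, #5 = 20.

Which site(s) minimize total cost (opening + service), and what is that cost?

For any fixed open set, each sensor cluster goes to its cheapest open site; total = fixed + service.
{North, South, East}: #1→North 4·24=96, #2→South 2·21=42, #3→East 2·24=48, #4→East 2·21=42, #5→East 4·20=80. Service 308; fixed 139; total 447.
{North, South, East, West}: service 288 + fixed 198 = 486
{North, East, West}: service 330 + fixed 180 = 510
{South}: service 982 + fixed 18 = 1000
(All 15 nonempty subsets were checked; North, South and East is lowest.)

Open North, South and East; minimum total cost 447.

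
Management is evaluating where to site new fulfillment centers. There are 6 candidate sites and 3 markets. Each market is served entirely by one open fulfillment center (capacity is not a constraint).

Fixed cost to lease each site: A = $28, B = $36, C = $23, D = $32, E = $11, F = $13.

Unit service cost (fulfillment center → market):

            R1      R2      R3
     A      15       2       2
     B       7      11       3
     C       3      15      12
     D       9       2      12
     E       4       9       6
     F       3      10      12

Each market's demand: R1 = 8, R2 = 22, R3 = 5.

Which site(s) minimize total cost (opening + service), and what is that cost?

For any fixed open set, each market goes to its cheapest open site; total = fixed + service.
{A, F}: R1→F 3·8=24, R2→A 2·22=44, R3→A 2·5=10. Service 78; fixed 41; total 119.
{A, E}: R1→E 4·8=32, R2→A 2·22=44, R3→A 2·5=10. Service 86; fixed 39; total 125.
{A, C}: service 78 + fixed 51 = 129
{A, B, C, D, E, F}: service 78 + fixed 143 = 221
No other subset beats 119.

Open A and F; minimum total cost 119.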